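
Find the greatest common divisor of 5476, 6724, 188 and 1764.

5476 = 2² · 37²; 6724 = 2² · 41²; 188 = 2² · 47; 1764 = 2² · 3² · 7²
gcd takes min exponent of each prime: 2² = 4

4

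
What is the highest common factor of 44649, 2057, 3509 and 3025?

44649 = 3² · 11² · 41; 2057 = 11² · 17; 3509 = 11² · 29; 3025 = 5² · 11²
gcd takes min exponent of each prime: 11² = 121

121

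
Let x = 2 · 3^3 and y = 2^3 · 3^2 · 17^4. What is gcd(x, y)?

18

min exponent per shared prime: 2 · 3^2 = 18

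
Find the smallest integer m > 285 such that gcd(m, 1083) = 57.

342

gcd(m, 1083) = 57 forces 57 | m; write m = 57s. Then gcd(57s, 57·19) = 57·gcd(s, 19), so need gcd(s, 19) = 1.
57s > 285 gives s ≥ 6. The least s ≥ 6 coprime to 19 is 6, so m = 57·6 = 342.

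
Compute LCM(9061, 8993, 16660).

4697403620

9061 = 13 · 17 · 41; 8993 = 17 · 23²; 16660 = 2² · 5 · 7² · 17
lcm takes max exponent of each prime: 2² · 5 · 7² · 13 · 17 · 23² · 41 = 4697403620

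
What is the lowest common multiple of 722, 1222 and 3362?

722 = 2 · 19²; 1222 = 2 · 13 · 47; 3362 = 2 · 41²
lcm takes max exponent of each prime: 2 · 13 · 19² · 41² · 47 = 741559702

741559702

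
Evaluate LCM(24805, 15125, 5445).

lcm(24805, 15125) = 24805·15125/gcd = 375175625/605 = 620125
lcm(620125, 5445) = 620125·5445/gcd = 3376580625/605 = 5581125

5581125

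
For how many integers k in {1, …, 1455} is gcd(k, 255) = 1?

731

Prime factors of 255: 3, 5, 17. Count integers ≤ 1455 divisible by none of them.
By inclusion–exclusion: 1455 − ⌊1455/3⌋ − ⌊1455/5⌋ − ⌊1455/17⌋ + ⌊1455/15⌋ + ⌊1455/51⌋ + ⌊1455/85⌋ − ⌊1455/255⌋ = 731.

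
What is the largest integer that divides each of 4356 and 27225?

4356 = 2² · 3² · 11²
27225 = 3² · 5² · 11²
Common: 3² · 11² = 1089

1089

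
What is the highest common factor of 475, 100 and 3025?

25

gcd(475, 100): 475 = 4·100 + 75; 100 = 1·75 + 25; 75 = 3·25 + 0 → 25
gcd(25, 3025): 3025 = 121·25 + 0 → 25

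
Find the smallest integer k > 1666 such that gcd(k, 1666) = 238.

Multiples of 238 above 1666: 238·8, 238·9, … . Need the cofactor coprime to 1666/238 = 7.
Checking s = 8, 9, … the first with gcd(s, 7) = 1 is s = 8, giving 1904.

1904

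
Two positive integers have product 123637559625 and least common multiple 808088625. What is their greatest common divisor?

From gcd × lcm = pq: gcd = 123637559625 / 808088625 = 153.

153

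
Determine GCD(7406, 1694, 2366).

7406 = 2 · 7 · 23²; 1694 = 2 · 7 · 11²; 2366 = 2 · 7 · 13²
gcd takes min exponent of each prime: 2 · 7 = 14

14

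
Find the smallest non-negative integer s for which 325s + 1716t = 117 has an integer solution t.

69

gcd(325, 1716) = 13 (Euclid: 1716 = 5·325 + 91; 325 = 3·91 + 52; 91 = 1·52 + 39; 52 = 1·39 + 13; 39 = 3·13 + 0), and 13 | 117.
Extended Euclid: 325·(37) + 1716·(-7) = 13. Scale by 9: s₀ = 333.
General solution s = s₀ + 132k; reducing mod 132 gives s = 69 (and t = -13).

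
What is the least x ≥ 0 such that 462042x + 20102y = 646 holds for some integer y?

Euclid: 462042 = 22·20102 + 19798; 20102 = 1·19798 + 304; 19798 = 65·304 + 38; 304 = 8·38 + 0 → gcd = 38; 646 = 38·17.
Back-substitution yields 462042·(66) + 20102·(-1517) = 38, so one solution is x = 66·17 = 1122, y = -1517·17 = -25789.
Solutions in x differ by 20102/38 = 529; the one in [0, 529) is 1122 mod 529 = 64.

64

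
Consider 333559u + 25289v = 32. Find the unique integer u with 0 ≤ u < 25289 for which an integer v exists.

4508

Euclid: 333559 = 13·25289 + 4802; 25289 = 5·4802 + 1279; 4802 = 3·1279 + 965; 1279 = 1·965 + 314; 965 = 3·314 + 23; 314 = 13·23 + 15; 23 = 1·15 + 8; 15 = 1·8 + 7; 8 = 1·7 + 1; 7 = 7·1 + 0 → gcd = 1; 32 = 1·32.
Back-substitution yields 333559·(3302) + 25289·(-43553) = 1, so one solution is u = 3302·32 = 105664, v = -43553·32 = -1393696.
Solutions in u differ by 25289/1 = 25289; the one in [0, 25289) is 105664 mod 25289 = 4508.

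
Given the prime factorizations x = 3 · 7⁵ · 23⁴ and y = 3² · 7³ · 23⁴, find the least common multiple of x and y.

max exponent per prime: 3² · 7⁵ · 23⁴ = 42329589183

42329589183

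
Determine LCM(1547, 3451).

44863

gcd first: 3451 = 2·1547 + 357; 1547 = 4·357 + 119; 357 = 3·119 + 0 → gcd = 119
lcm = 1547·3451/gcd = 5338697/119 = 44863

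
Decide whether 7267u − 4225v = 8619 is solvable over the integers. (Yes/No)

gcd(7267, 4225): 7267 = 1·4225 + 3042; 4225 = 1·3042 + 1183; 3042 = 2·1183 + 676; 1183 = 1·676 + 507; 676 = 1·507 + 169; 507 = 3·169 + 0 → 169
169 divides 8619, so a solution exists.

Yes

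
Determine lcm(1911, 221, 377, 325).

lcm(1911, 221) = 1911·221/gcd = 422331/13 = 32487
lcm(32487, 377) = 32487·377/gcd = 12247599/13 = 942123
lcm(942123, 325) = 942123·325/gcd = 306189975/13 = 23553075

23553075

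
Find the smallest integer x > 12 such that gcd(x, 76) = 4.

Multiples of 4 above 12: 4·4, 4·5, … . Need the cofactor coprime to 76/4 = 19.
Checking s = 4, 5, … the first with gcd(s, 19) = 1 is s = 4, giving 16.

16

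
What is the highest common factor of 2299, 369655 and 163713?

121

2299 = 11² · 19; 369655 = 5 · 11² · 13 · 47; 163713 = 3 · 11³ · 41
gcd takes min exponent of each prime: 11² = 121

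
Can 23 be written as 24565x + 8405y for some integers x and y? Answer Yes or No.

By Bézout, 24565x + 8405y = 23 has integer solutions iff gcd(24565, 8405) | 23.
Euclid: 24565 = 2·8405 + 7755; 8405 = 1·7755 + 650; 7755 = 11·650 + 605; 650 = 1·605 + 45; 605 = 13·45 + 20; 45 = 2·20 + 5; 20 = 4·5 + 0. gcd = 5; 23 mod 5 = 3. No.

No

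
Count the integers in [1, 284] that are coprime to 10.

10 = 2·5. Inclusion–exclusion on these primes:
284 − ⌊284/2⌋ − ⌊284/5⌋ + ⌊284/10⌋ = 114

114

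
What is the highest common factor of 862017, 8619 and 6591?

gcd(862017, 8619): 862017 = 100·8619 + 117; 8619 = 73·117 + 78; 117 = 1·78 + 39; 78 = 2·39 + 0 → 39
gcd(39, 6591): 6591 = 169·39 + 0 → 39

39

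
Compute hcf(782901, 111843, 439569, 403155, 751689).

782901 = 3² · 7 · 17² · 43; 111843 = 3² · 17² · 43; 439569 = 3² · 13² · 17²; 403155 = 3² · 5 · 17² · 31; 751689 = 3² · 17⁴
gcd takes min exponent of each prime: 3² · 17² = 2601

2601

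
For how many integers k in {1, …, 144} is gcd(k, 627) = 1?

82

627 = 3·11·19. Inclusion–exclusion on these primes:
144 − ⌊144/3⌋ − ⌊144/11⌋ − ⌊144/19⌋ + ⌊144/33⌋ + ⌊144/57⌋ + ⌊144/209⌋ − ⌊144/627⌋ = 82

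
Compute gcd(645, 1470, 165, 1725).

gcd(645, 1470): 1470 = 2·645 + 180; 645 = 3·180 + 105; 180 = 1·105 + 75; 105 = 1·75 + 30; 75 = 2·30 + 15; 30 = 2·15 + 0 → 15
gcd(15, 165): 165 = 11·15 + 0 → 15
gcd(15, 1725): 1725 = 115·15 + 0 → 15

15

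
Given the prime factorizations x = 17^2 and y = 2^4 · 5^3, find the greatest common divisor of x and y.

1

min exponent per shared prime: (none) = 1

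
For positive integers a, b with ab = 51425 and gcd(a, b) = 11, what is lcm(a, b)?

4675

gcd·lcm = product, so lcm = 51425/11 = 4675.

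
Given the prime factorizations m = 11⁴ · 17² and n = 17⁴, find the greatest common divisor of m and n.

min exponent per shared prime: 17² = 289

289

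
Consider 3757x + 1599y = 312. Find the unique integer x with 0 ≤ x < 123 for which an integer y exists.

12

Reduce mod 1599: 3757x ≡ 312 (mod 1599). With g = gcd(3757, 1599) = 13 dividing 312, divide through: 289x ≡ 24 (mod 123).
Since gcd(289, 123) = 1, x ≡ 24·(289)⁻¹ ≡ 12 (mod 123). Smallest non-negative: 12.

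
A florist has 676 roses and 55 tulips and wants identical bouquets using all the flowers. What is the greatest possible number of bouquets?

1

Euclid: 676 = 12·55 + 16; 55 = 3·16 + 7; 16 = 2·7 + 2; 7 = 3·2 + 1; 2 = 2·1 + 0. Last nonzero remainder: 1.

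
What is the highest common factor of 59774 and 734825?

247

59774 = 2 · 11² · 13 · 19
734825 = 5² · 7 · 13 · 17 · 19
Common: 13 · 19 = 247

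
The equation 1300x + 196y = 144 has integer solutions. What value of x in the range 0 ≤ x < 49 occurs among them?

47

gcd(1300, 196) = 4 (Euclid: 1300 = 6·196 + 124; 196 = 1·124 + 72; 124 = 1·72 + 52; 72 = 1·52 + 20; 52 = 2·20 + 12; 20 = 1·12 + 8; 12 = 1·8 + 4; 8 = 2·4 + 0), and 4 | 144.
Extended Euclid: 1300·(19) + 196·(-126) = 4. Scale by 36: x₀ = 684.
General solution x = x₀ + 49t; reducing mod 49 gives x = 47 (and y = -311).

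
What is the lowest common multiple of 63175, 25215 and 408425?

5204829743925

63175 = 5² · 7 · 19²; 25215 = 3 · 5 · 41²; 408425 = 5² · 17 · 31²
lcm takes max exponent of each prime: 3 · 5² · 7 · 17 · 19² · 31² · 41² = 5204829743925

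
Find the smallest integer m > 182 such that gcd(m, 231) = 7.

196

231 = 7·33. Any m with gcd(m, 231) = 7 is a multiple of 7, say 7s, with s coprime to 33.
Need s > 182/7, so s ≥ 27. First s ≥ 27 with gcd(s, 33) = 1 is s = 28. Thus m = 7·28 = 196.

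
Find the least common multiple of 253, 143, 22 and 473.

253 = 11 · 23; 143 = 11 · 13; 22 = 2 · 11; 473 = 11 · 43
lcm takes max exponent of each prime: 2 · 11 · 13 · 23 · 43 = 282854

282854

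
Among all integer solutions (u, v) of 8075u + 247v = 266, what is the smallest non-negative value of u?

3

Euclid: 8075 = 32·247 + 171; 247 = 1·171 + 76; 171 = 2·76 + 19; 76 = 4·19 + 0 → gcd = 19; 266 = 19·14.
Back-substitution yields 8075·(3) + 247·(-98) = 19, so one solution is u = 3·14 = 42, v = -98·14 = -1372.
Solutions in u differ by 247/19 = 13; the one in [0, 13) is 42 mod 13 = 3.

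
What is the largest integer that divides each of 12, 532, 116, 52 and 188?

4

12 = 2² · 3; 532 = 2² · 7 · 19; 116 = 2² · 29; 52 = 2² · 13; 188 = 2² · 47
gcd takes min exponent of each prime: 2² = 4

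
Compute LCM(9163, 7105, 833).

9163 = 7² · 11 · 17; 7105 = 5 · 7² · 29; 833 = 7² · 17
lcm takes max exponent of each prime: 5 · 7² · 11 · 17 · 29 = 1328635

1328635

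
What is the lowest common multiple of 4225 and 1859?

gcd first: 4225 = 2·1859 + 507; 1859 = 3·507 + 338; 507 = 1·338 + 169; 338 = 2·169 + 0 → gcd = 169
lcm = 4225·1859/gcd = 7854275/169 = 46475

46475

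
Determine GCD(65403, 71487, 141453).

1521

gcd(65403, 71487): 71487 = 1·65403 + 6084; 65403 = 10·6084 + 4563; 6084 = 1·4563 + 1521; 4563 = 3·1521 + 0 → 1521
gcd(1521, 141453): 141453 = 93·1521 + 0 → 1521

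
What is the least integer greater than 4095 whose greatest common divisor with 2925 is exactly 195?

4290

gcd(a, 2925) = 195 forces 195 | a; write a = 195s. Then gcd(195s, 195·15) = 195·gcd(s, 15), so need gcd(s, 15) = 1.
195s > 4095 gives s ≥ 22. The least s ≥ 22 coprime to 15 is 22, so a = 195·22 = 4290.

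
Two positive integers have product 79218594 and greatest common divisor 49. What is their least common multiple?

gcd·lcm = product, so lcm = 79218594/49 = 1616706.

1616706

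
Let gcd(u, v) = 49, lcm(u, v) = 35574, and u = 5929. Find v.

Using uv = gcd(u,v)·lcm(u,v) = 49·35574 = 1743126, we get v = 1743126/5929 = 294.

294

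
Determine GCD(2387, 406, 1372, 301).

2387 = 7 · 11 · 31; 406 = 2 · 7 · 29; 1372 = 2² · 7³; 301 = 7 · 43
gcd takes min exponent of each prime: 7 = 7

7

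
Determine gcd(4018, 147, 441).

49

4018 = 2 · 7² · 41; 147 = 3 · 7²; 441 = 3² · 7²
gcd takes min exponent of each prime: 7² = 49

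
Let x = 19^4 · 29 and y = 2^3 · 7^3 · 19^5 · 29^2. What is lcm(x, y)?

max exponent per prime: 2^3 · 7^3 · 19^5 · 29^2 = 5714103566696

5714103566696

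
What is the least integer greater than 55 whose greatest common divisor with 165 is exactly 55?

165 = 55·3. Any m with gcd(m, 165) = 55 is a multiple of 55, say 55s, with s coprime to 3.
Need s > 55/55, so s ≥ 2. First s ≥ 2 with gcd(s, 3) = 1 is s = 2. Thus m = 55·2 = 110.

110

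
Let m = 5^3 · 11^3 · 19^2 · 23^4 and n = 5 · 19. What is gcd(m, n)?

min exponent per shared prime: 5 · 19 = 95

95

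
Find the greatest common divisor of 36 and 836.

4

Euclid: 836 = 23·36 + 8; 36 = 4·8 + 4; 8 = 2·4 + 0. Last nonzero remainder: 4.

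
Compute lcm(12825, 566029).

12825 = 3³ · 5² · 19; 566029 = 19 · 31³
max exponents: 3³ · 5² · 19 · 31³ = 382069575

382069575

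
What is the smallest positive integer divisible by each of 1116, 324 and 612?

170748

1116 = 2² · 3² · 31; 324 = 2² · 3⁴; 612 = 2² · 3² · 17
lcm takes max exponent of each prime: 2² · 3⁴ · 17 · 31 = 170748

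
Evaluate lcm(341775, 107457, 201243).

341775 = 3² · 5² · 7² · 31; 107457 = 3 · 7² · 17 · 43; 201243 = 3 · 7² · 37²
lcm takes max exponent of each prime: 3² · 5² · 7² · 17 · 31 · 37² · 43 = 342027571725

342027571725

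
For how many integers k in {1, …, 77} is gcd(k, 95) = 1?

Prime factors of 95: 5, 19. Count integers ≤ 77 divisible by none of them.
By inclusion–exclusion: 77 − ⌊77/5⌋ − ⌊77/19⌋ + ⌊77/95⌋ = 58.

58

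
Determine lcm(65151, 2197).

143136747

gcd first: 65151 = 29·2197 + 1438; 2197 = 1·1438 + 759; 1438 = 1·759 + 679; 759 = 1·679 + 80; 679 = 8·80 + 39; 80 = 2·39 + 2; 39 = 19·2 + 1; 2 = 2·1 + 0 → gcd = 1
lcm = 65151·2197/gcd = 143136747/1 = 143136747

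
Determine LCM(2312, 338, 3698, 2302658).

lcm(2312, 338) = 2312·338/gcd = 781456/2 = 390728
lcm(390728, 3698) = 390728·3698/gcd = 1444912144/2 = 722456072
lcm(722456072, 2302658) = 722456072·2302658/gcd = 1663569253839376/2 = 831784626919688

831784626919688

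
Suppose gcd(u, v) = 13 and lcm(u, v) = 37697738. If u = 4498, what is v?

108953

u·v = gcd·lcm = 13·37697738 = 490070594, so v = 490070594/4498 = 108953.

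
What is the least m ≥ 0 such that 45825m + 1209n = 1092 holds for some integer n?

Euclid: 45825 = 37·1209 + 1092; 1209 = 1·1092 + 117; 1092 = 9·117 + 39; 117 = 3·39 + 0 → gcd = 39; 1092 = 39·28.
Back-substitution yields 45825·(10) + 1209·(-379) = 39, so one solution is m = 10·28 = 280, n = -379·28 = -10612.
Solutions in m differ by 1209/39 = 31; the one in [0, 31) is 280 mod 31 = 1.

1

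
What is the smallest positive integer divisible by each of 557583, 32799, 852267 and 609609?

557583 = 3 · 13 · 17 · 29²; 32799 = 3 · 13 · 29²; 852267 = 3 · 13² · 41²; 609609 = 3 · 7² · 11 · 13 · 29
lcm takes max exponent of each prime: 3 · 7² · 11 · 13² · 17 · 29² · 41² = 6567640240161

6567640240161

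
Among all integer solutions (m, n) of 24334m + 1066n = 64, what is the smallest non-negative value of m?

46

Euclid: 24334 = 22·1066 + 882; 1066 = 1·882 + 184; 882 = 4·184 + 146; 184 = 1·146 + 38; 146 = 3·38 + 32; 38 = 1·32 + 6; 32 = 5·6 + 2; 6 = 3·2 + 0 → gcd = 2; 64 = 2·32.
Back-substitution yields 24334·(168) + 1066·(-3835) = 2, so one solution is m = 168·32 = 5376, n = -3835·32 = -122720.
Solutions in m differ by 1066/2 = 533; the one in [0, 533) is 5376 mod 533 = 46.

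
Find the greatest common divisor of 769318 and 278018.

578

769318 = 2 · 11³ · 17²
278018 = 2 · 13 · 17² · 37
Common: 2 · 17² = 578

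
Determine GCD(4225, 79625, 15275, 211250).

gcd(4225, 79625): 79625 = 18·4225 + 3575; 4225 = 1·3575 + 650; 3575 = 5·650 + 325; 650 = 2·325 + 0 → 325
gcd(325, 15275): 15275 = 47·325 + 0 → 325
gcd(325, 211250): 211250 = 650·325 + 0 → 325

325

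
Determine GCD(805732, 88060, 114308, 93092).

gcd(805732, 88060): 805732 = 9·88060 + 13192; 88060 = 6·13192 + 8908; 13192 = 1·8908 + 4284; 8908 = 2·4284 + 340; 4284 = 12·340 + 204; 340 = 1·204 + 136; 204 = 1·136 + 68; 136 = 2·68 + 0 → 68
gcd(68, 114308): 114308 = 1681·68 + 0 → 68
gcd(68, 93092): 93092 = 1369·68 + 0 → 68

68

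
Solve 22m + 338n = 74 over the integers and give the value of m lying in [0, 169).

gcd(22, 338) = 2 (Euclid: 338 = 15·22 + 8; 22 = 2·8 + 6; 8 = 1·6 + 2; 6 = 3·2 + 0), and 2 | 74.
Extended Euclid: 22·(-46) + 338·(3) = 2. Scale by 37: m₀ = -1702.
General solution m = m₀ + 169t; reducing mod 169 gives m = 157 (and n = -10).

157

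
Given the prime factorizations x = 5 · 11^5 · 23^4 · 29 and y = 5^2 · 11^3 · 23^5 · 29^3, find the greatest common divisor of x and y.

54007913795

min exponent per shared prime: 5 · 11^3 · 23^4 · 29 = 54007913795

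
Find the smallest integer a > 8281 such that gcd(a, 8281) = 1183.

9464

gcd(a, 8281) = 1183 forces 1183 | a; write a = 1183s. Then gcd(1183s, 1183·7) = 1183·gcd(s, 7), so need gcd(s, 7) = 1.
1183s > 8281 gives s ≥ 8. The least s ≥ 8 coprime to 7 is 8, so a = 1183·8 = 9464.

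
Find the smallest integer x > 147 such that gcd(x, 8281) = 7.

Multiples of 7 above 147: 7·22, 7·23, … . Need the cofactor coprime to 8281/7 = 1183.
Checking s = 22, 23, … the first with gcd(s, 1183) = 1 is s = 22, giving 154.

154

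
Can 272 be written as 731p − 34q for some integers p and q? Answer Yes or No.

By Bézout, 731p − 34q = 272 has integer solutions iff gcd(731, 34) | 272.
Euclid: 731 = 21·34 + 17; 34 = 2·17 + 0. gcd = 17; 272 mod 17 = 0. Yes.

Yes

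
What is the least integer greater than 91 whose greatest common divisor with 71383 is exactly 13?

Multiples of 13 above 91: 13·8, 13·9, … . Need the cofactor coprime to 71383/13 = 5491.
Checking s = 8, 9, … the first with gcd(s, 5491) = 1 is s = 8, giving 104.

104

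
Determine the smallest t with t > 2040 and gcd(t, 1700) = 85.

2295

Multiples of 85 above 2040: 85·25, 85·26, … . Need the cofactor coprime to 1700/85 = 20.
Checking s = 25, 26, … the first with gcd(s, 20) = 1 is s = 27, giving 2295.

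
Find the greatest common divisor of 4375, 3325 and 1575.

gcd(4375, 3325): 4375 = 1·3325 + 1050; 3325 = 3·1050 + 175; 1050 = 6·175 + 0 → 175
gcd(175, 1575): 1575 = 9·175 + 0 → 175

175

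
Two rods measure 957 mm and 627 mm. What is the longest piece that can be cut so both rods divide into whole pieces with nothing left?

33

Euclid: 957 = 1·627 + 330; 627 = 1·330 + 297; 330 = 1·297 + 33; 297 = 9·33 + 0. Last nonzero remainder: 33.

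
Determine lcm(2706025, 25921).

gcd first: 2706025 = 104·25921 + 10241; 25921 = 2·10241 + 5439; 10241 = 1·5439 + 4802; 5439 = 1·4802 + 637; 4802 = 7·637 + 343; 637 = 1·343 + 294; 343 = 1·294 + 49; 294 = 6·49 + 0 → gcd = 49
lcm = 2706025·25921/gcd = 70142874025/49 = 1431487225

1431487225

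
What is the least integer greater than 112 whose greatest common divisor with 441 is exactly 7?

gcd(k, 441) = 7 forces 7 | k; write k = 7s. Then gcd(7s, 7·63) = 7·gcd(s, 63), so need gcd(s, 63) = 1.
7s > 112 gives s ≥ 17. The least s ≥ 17 coprime to 63 is 17, so k = 7·17 = 119.

119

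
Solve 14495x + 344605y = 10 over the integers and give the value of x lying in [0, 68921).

57557

gcd(14495, 344605) = 5 (Euclid: 344605 = 23·14495 + 11220; 14495 = 1·11220 + 3275; 11220 = 3·3275 + 1395; 3275 = 2·1395 + 485; 1395 = 2·485 + 425; 485 = 1·425 + 60; 425 = 7·60 + 5; 60 = 12·5 + 0), and 5 | 10.
Extended Euclid: 14495·(-5682) + 344605·(239) = 5. Scale by 2: x₀ = -11364.
General solution x = x₀ + 68921t; reducing mod 68921 gives x = 57557 (and y = -2421).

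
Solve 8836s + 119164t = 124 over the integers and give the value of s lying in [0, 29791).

Reduce mod 119164: 8836s ≡ 124 (mod 119164). With g = gcd(8836, 119164) = 4 dividing 124, divide through: 2209s ≡ 31 (mod 29791).
Since gcd(2209, 29791) = 1, s ≡ 31·(2209)⁻¹ ≡ 6851 (mod 29791). Smallest non-negative: 6851.

6851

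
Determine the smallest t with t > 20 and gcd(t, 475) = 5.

Multiples of 5 above 20: 5·5, 5·6, … . Need the cofactor coprime to 475/5 = 95.
Checking s = 5, 6, … the first with gcd(s, 95) = 1 is s = 6, giving 30.

30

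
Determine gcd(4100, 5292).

4

Euclid: 5292 = 1·4100 + 1192; 4100 = 3·1192 + 524; 1192 = 2·524 + 144; 524 = 3·144 + 92; 144 = 1·92 + 52; 92 = 1·52 + 40; 52 = 1·40 + 12; 40 = 3·12 + 4; 12 = 3·4 + 0. Last nonzero remainder: 4.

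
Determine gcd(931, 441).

Euclid: 931 = 2·441 + 49; 441 = 9·49 + 0. Last nonzero remainder: 49.

49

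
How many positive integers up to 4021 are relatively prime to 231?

2089

Prime factors of 231: 3, 7, 11. Count integers ≤ 4021 divisible by none of them.
By inclusion–exclusion: 4021 − ⌊4021/3⌋ − ⌊4021/7⌋ − ⌊4021/11⌋ + ⌊4021/21⌋ + ⌊4021/33⌋ + ⌊4021/77⌋ − ⌊4021/231⌋ = 2089.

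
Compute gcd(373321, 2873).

169

373321 = 13² · 47²
2873 = 13² · 17
Common: 13² = 169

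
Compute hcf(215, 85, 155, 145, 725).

215 = 5 · 43; 85 = 5 · 17; 155 = 5 · 31; 145 = 5 · 29; 725 = 5² · 29
gcd takes min exponent of each prime: 5 = 5

5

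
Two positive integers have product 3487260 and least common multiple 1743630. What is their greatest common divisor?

2

gcd·lcm = product, so gcd = 3487260/1743630 = 2.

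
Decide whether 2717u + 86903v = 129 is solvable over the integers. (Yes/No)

Yes

By Bézout, 2717u + 86903v = 129 has integer solutions iff gcd(2717, 86903) | 129.
Euclid: 86903 = 31·2717 + 2676; 2717 = 1·2676 + 41; 2676 = 65·41 + 11; 41 = 3·11 + 8; 11 = 1·8 + 3; 8 = 2·3 + 2; 3 = 1·2 + 1; 2 = 2·1 + 0. gcd = 1; 129 mod 1 = 0. Yes.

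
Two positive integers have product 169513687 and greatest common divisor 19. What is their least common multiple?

8921773

Since gcd(u,v)·lcm(u,v) = uv, lcm = 169513687/19 = 8921773.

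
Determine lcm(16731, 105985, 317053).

16731 = 3² · 11 · 13²; 105985 = 5 · 11 · 41 · 47; 317053 = 11 · 19 · 37 · 41
lcm takes max exponent of each prime: 3² · 5 · 11 · 13² · 19 · 37 · 41 · 47 = 113325839055

113325839055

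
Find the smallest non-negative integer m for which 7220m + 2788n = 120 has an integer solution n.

gcd(7220, 2788) = 4 (Euclid: 7220 = 2·2788 + 1644; 2788 = 1·1644 + 1144; 1644 = 1·1144 + 500; 1144 = 2·500 + 144; 500 = 3·144 + 68; 144 = 2·68 + 8; 68 = 8·8 + 4; 8 = 2·4 + 0), and 4 | 120.
Extended Euclid: 7220·(329) + 2788·(-852) = 4. Scale by 30: m₀ = 9870.
General solution m = m₀ + 697t; reducing mod 697 gives m = 112 (and n = -290).

112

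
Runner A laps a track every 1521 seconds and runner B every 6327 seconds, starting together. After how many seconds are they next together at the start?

gcd first: 6327 = 4·1521 + 243; 1521 = 6·243 + 63; 243 = 3·63 + 54; 63 = 1·54 + 9; 54 = 6·9 + 0 → gcd = 9
lcm = 1521·6327/gcd = 9623367/9 = 1069263

1069263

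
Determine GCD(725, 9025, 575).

25

gcd(725, 9025): 9025 = 12·725 + 325; 725 = 2·325 + 75; 325 = 4·75 + 25; 75 = 3·25 + 0 → 25
gcd(25, 575): 575 = 23·25 + 0 → 25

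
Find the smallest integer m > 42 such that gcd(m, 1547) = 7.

49

Multiples of 7 above 42: 7·7, 7·8, … . Need the cofactor coprime to 1547/7 = 221.
Checking s = 7, 8, … the first with gcd(s, 221) = 1 is s = 7, giving 49.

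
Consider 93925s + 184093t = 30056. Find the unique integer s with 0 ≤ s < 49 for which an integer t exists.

16

gcd(93925, 184093) = 3757 (Euclid: 184093 = 1·93925 + 90168; 93925 = 1·90168 + 3757; 90168 = 24·3757 + 0), and 3757 | 30056.
Extended Euclid: 93925·(2) + 184093·(-1) = 3757. Scale by 8: s₀ = 16.
General solution s = s₀ + 49k; reducing mod 49 gives s = 16 (and t = -8).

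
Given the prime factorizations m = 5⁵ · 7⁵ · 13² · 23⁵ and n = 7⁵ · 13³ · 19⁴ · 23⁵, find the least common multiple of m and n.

96788523006248427615625

max exponent per prime: 5⁵ · 7⁵ · 13³ · 19⁴ · 23⁵ = 96788523006248427615625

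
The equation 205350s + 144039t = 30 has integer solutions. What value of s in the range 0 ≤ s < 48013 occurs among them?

6369

Reduce mod 144039: 205350s ≡ 30 (mod 144039). With g = gcd(205350, 144039) = 3 dividing 30, divide through: 68450s ≡ 10 (mod 48013).
Since gcd(68450, 48013) = 1, s ≡ 10·(68450)⁻¹ ≡ 6369 (mod 48013). Smallest non-negative: 6369.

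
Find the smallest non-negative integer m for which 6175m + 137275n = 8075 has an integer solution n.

Reduce mod 137275: 6175m ≡ 8075 (mod 137275). With g = gcd(6175, 137275) = 475 dividing 8075, divide through: 13m ≡ 17 (mod 289).
Since gcd(13, 289) = 1, m ≡ 17·(13)⁻¹ ≡ 68 (mod 289). Smallest non-negative: 68.

68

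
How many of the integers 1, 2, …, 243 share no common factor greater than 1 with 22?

111

Prime factors of 22: 2, 11. Count integers ≤ 243 divisible by none of them.
By inclusion–exclusion: 243 − ⌊243/2⌋ − ⌊243/11⌋ + ⌊243/22⌋ = 111.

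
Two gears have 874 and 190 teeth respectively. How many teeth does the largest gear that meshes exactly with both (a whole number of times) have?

874 = 2 · 19 · 23
190 = 2 · 5 · 19
Common: 2 · 19 = 38

38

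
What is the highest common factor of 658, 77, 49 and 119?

7

658 = 2 · 7 · 47; 77 = 7 · 11; 49 = 7²; 119 = 7 · 17
gcd takes min exponent of each prime: 7 = 7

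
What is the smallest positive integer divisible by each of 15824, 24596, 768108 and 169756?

72888536381232

15824 = 2⁴ · 23 · 43; 24596 = 2² · 11 · 13 · 43; 768108 = 2² · 3 · 11² · 23²; 169756 = 2² · 31 · 37²
lcm takes max exponent of each prime: 2⁴ · 3 · 11² · 13 · 23² · 31 · 37² · 43 = 72888536381232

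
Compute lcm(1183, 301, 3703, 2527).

lcm(1183, 301) = 1183·301/gcd = 356083/7 = 50869
lcm(50869, 3703) = 50869·3703/gcd = 188367907/7 = 26909701
lcm(26909701, 2527) = 26909701·2527/gcd = 68000814427/7 = 9714402061

9714402061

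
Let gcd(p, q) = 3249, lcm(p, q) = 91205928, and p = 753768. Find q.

393129

p·q = gcd·lcm = 3249·91205928 = 296328060072, so q = 296328060072/753768 = 393129.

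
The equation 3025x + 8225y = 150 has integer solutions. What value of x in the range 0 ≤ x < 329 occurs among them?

Reduce mod 8225: 3025x ≡ 150 (mod 8225). With g = gcd(3025, 8225) = 25 dividing 150, divide through: 121x ≡ 6 (mod 329).
Since gcd(121, 329) = 1, x ≡ 6·(121)⁻¹ ≡ 136 (mod 329). Smallest non-negative: 136.

136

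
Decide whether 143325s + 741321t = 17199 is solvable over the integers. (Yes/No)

Yes

By Bézout, 143325s + 741321t = 17199 has integer solutions iff gcd(143325, 741321) | 17199.
Euclid: 741321 = 5·143325 + 24696; 143325 = 5·24696 + 19845; 24696 = 1·19845 + 4851; 19845 = 4·4851 + 441; 4851 = 11·441 + 0. gcd = 441; 17199 mod 441 = 0. Yes.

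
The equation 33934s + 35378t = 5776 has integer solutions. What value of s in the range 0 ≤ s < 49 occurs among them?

45

Euclid: 35378 = 1·33934 + 1444; 33934 = 23·1444 + 722; 1444 = 2·722 + 0 → gcd = 722; 5776 = 722·8.
Back-substitution yields 33934·(24) + 35378·(-23) = 722, so one solution is s = 24·8 = 192, t = -23·8 = -184.
Solutions in s differ by 35378/722 = 49; the one in [0, 49) is 192 mod 49 = 45.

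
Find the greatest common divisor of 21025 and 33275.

21025 = 5² · 29²
33275 = 5² · 11³
Common: 5² = 25

25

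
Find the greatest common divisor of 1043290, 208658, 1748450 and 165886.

578

gcd(1043290, 208658): 1043290 = 5·208658 + 0 → 208658
gcd(208658, 1748450): 1748450 = 8·208658 + 79186; 208658 = 2·79186 + 50286; 79186 = 1·50286 + 28900; 50286 = 1·28900 + 21386; 28900 = 1·21386 + 7514; 21386 = 2·7514 + 6358; 7514 = 1·6358 + 1156; 6358 = 5·1156 + 578; 1156 = 2·578 + 0 → 578
gcd(578, 165886): 165886 = 287·578 + 0 → 578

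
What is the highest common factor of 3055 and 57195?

3055 = 5 · 13 · 47
57195 = 3² · 5 · 31 · 41
Common: 5 = 5

5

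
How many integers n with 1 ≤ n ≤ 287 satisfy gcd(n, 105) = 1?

105 = 3·5·7. Inclusion–exclusion on these primes:
287 − ⌊287/3⌋ − ⌊287/5⌋ − ⌊287/7⌋ + ⌊287/15⌋ + ⌊287/21⌋ + ⌊287/35⌋ − ⌊287/105⌋ = 132

132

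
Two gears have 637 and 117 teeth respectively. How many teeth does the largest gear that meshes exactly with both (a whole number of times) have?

Euclid: 637 = 5·117 + 52; 117 = 2·52 + 13; 52 = 4·13 + 0. Last nonzero remainder: 13.

13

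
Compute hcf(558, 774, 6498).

18

558 = 2 · 3² · 31; 774 = 2 · 3² · 43; 6498 = 2 · 3² · 19²
gcd takes min exponent of each prime: 2 · 3² = 18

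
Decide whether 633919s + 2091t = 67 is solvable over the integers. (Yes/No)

gcd(633919, 2091): 633919 = 303·2091 + 346; 2091 = 6·346 + 15; 346 = 23·15 + 1; 15 = 15·1 + 0 → 1
1 divides 67, so a solution exists.

Yes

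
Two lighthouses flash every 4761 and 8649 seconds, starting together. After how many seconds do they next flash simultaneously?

gcd first: 8649 = 1·4761 + 3888; 4761 = 1·3888 + 873; 3888 = 4·873 + 396; 873 = 2·396 + 81; 396 = 4·81 + 72; 81 = 1·72 + 9; 72 = 8·9 + 0 → gcd = 9
lcm = 4761·8649/gcd = 41177889/9 = 4575321

4575321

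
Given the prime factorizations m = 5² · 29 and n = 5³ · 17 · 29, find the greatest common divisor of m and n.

min exponent per shared prime: 5² · 29 = 725

725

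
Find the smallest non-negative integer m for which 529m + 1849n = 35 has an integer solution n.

49

Euclid: 1849 = 3·529 + 262; 529 = 2·262 + 5; 262 = 52·5 + 2; 5 = 2·2 + 1; 2 = 2·1 + 0 → gcd = 1; 35 = 1·35.
Back-substitution yields 529·(741) + 1849·(-212) = 1, so one solution is m = 741·35 = 25935, n = -212·35 = -7420.
Solutions in m differ by 1849/1 = 1849; the one in [0, 1849) is 25935 mod 1849 = 49.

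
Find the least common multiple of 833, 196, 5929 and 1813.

833 = 7² · 17; 196 = 2² · 7²; 5929 = 7² · 11²; 1813 = 7² · 37
lcm takes max exponent of each prime: 2² · 7² · 11² · 17 · 37 = 14917364

14917364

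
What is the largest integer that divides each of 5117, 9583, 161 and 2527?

7

gcd(5117, 9583): 9583 = 1·5117 + 4466; 5117 = 1·4466 + 651; 4466 = 6·651 + 560; 651 = 1·560 + 91; 560 = 6·91 + 14; 91 = 6·14 + 7; 14 = 2·7 + 0 → 7
gcd(7, 161): 161 = 23·7 + 0 → 7
gcd(7, 2527): 2527 = 361·7 + 0 → 7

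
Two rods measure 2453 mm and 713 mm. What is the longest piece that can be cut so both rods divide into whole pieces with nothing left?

1

2453 = 11 · 223
713 = 23 · 31
Common: 1 = 1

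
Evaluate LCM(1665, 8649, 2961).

526421385

1665 = 3² · 5 · 37; 8649 = 3² · 31²; 2961 = 3² · 7 · 47
lcm takes max exponent of each prime: 3² · 5 · 7 · 31² · 37 · 47 = 526421385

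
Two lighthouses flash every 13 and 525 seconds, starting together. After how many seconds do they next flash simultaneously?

6825

13 = 13; 525 = 3 · 5² · 7
max exponents: 3 · 5² · 7 · 13 = 6825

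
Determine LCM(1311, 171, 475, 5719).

1311 = 3 · 19 · 23; 171 = 3² · 19; 475 = 5² · 19; 5719 = 7 · 19 · 43
lcm takes max exponent of each prime: 3² · 5² · 7 · 19 · 23 · 43 = 29595825

29595825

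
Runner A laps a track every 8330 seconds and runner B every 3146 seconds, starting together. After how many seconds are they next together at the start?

13103090

gcd first: 8330 = 2·3146 + 2038; 3146 = 1·2038 + 1108; 2038 = 1·1108 + 930; 1108 = 1·930 + 178; 930 = 5·178 + 40; 178 = 4·40 + 18; 40 = 2·18 + 4; 18 = 4·4 + 2; 4 = 2·2 + 0 → gcd = 2
lcm = 8330·3146/gcd = 26206180/2 = 13103090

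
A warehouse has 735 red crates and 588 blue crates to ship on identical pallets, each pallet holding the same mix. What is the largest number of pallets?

735 = 3 · 5 · 7²
588 = 2² · 3 · 7²
Common: 3 · 7² = 147

147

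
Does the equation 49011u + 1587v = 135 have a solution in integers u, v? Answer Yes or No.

By Bézout, 49011u + 1587v = 135 has integer solutions iff gcd(49011, 1587) | 135.
Euclid: 49011 = 30·1587 + 1401; 1587 = 1·1401 + 186; 1401 = 7·186 + 99; 186 = 1·99 + 87; 99 = 1·87 + 12; 87 = 7·12 + 3; 12 = 4·3 + 0. gcd = 3; 135 mod 3 = 0. Yes.

Yes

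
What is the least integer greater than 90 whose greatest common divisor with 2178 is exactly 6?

2178 = 6·363. Any t with gcd(t, 2178) = 6 is a multiple of 6, say 6s, with s coprime to 363.
Need s > 90/6, so s ≥ 16. First s ≥ 16 with gcd(s, 363) = 1 is s = 16. Thus t = 6·16 = 96.

96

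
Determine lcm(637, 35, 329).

637 = 7² · 13; 35 = 5 · 7; 329 = 7 · 47
lcm takes max exponent of each prime: 5 · 7² · 13 · 47 = 149695

149695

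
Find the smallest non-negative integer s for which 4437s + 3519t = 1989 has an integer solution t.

Reduce mod 3519: 4437s ≡ 1989 (mod 3519). With g = gcd(4437, 3519) = 153 dividing 1989, divide through: 29s ≡ 13 (mod 23).
Since gcd(29, 23) = 1, s ≡ 13·(29)⁻¹ ≡ 6 (mod 23). Smallest non-negative: 6.

6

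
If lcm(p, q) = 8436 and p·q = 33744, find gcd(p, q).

4

From gcd × lcm = pq: gcd = 33744 / 8436 = 4.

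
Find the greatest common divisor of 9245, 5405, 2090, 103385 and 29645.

5

9245 = 5 · 43²; 5405 = 5 · 23 · 47; 2090 = 2 · 5 · 11 · 19; 103385 = 5 · 23 · 29 · 31; 29645 = 5 · 7² · 11²
gcd takes min exponent of each prime: 5 = 5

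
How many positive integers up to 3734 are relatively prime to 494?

1633

Prime factors of 494: 2, 13, 19. Count integers ≤ 3734 divisible by none of them.
By inclusion–exclusion: 3734 − ⌊3734/2⌋ − ⌊3734/13⌋ − ⌊3734/19⌋ + ⌊3734/26⌋ + ⌊3734/38⌋ + ⌊3734/247⌋ − ⌊3734/494⌋ = 1633.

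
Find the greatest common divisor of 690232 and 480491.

Euclid: 690232 = 1·480491 + 209741; 480491 = 2·209741 + 61009; 209741 = 3·61009 + 26714; 61009 = 2·26714 + 7581; 26714 = 3·7581 + 3971; 7581 = 1·3971 + 3610; 3971 = 1·3610 + 361; 3610 = 10·361 + 0. Last nonzero remainder: 361.

361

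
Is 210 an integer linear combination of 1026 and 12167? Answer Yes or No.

Yes

By Bézout, 1026s + 12167t = 210 has integer solutions iff gcd(1026, 12167) | 210.
Euclid: 12167 = 11·1026 + 881; 1026 = 1·881 + 145; 881 = 6·145 + 11; 145 = 13·11 + 2; 11 = 5·2 + 1; 2 = 2·1 + 0. gcd = 1; 210 mod 1 = 0. Yes.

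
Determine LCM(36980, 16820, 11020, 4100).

121135201100

lcm(36980, 16820) = 36980·16820/gcd = 622003600/20 = 31100180
lcm(31100180, 11020) = 31100180·11020/gcd = 342723983600/580 = 590903420
lcm(590903420, 4100) = 590903420·4100/gcd = 2422704022000/20 = 121135201100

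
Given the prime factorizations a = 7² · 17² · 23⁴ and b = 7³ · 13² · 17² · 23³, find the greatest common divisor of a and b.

172296887

min exponent per shared prime: 7² · 17² · 23³ = 172296887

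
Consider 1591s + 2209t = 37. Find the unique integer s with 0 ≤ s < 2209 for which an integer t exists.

411

gcd(1591, 2209) = 1 (Euclid: 2209 = 1·1591 + 618; 1591 = 2·618 + 355; 618 = 1·355 + 263; 355 = 1·263 + 92; 263 = 2·92 + 79; 92 = 1·79 + 13; 79 = 6·13 + 1; 13 = 13·1 + 0), and 1 | 37.
Extended Euclid: 1591·(-168) + 2209·(121) = 1. Scale by 37: s₀ = -6216.
General solution s = s₀ + 2209k; reducing mod 2209 gives s = 411 (and t = -296).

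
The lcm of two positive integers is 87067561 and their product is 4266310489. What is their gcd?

49

gcd·lcm = product, so gcd = 4266310489/87067561 = 49.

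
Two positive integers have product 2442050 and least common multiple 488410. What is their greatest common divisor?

5

gcd·lcm = product, so gcd = 2442050/488410 = 5.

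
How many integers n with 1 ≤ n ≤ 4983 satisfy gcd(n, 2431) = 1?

3934

2431 = 11·13·17. Inclusion–exclusion on these primes:
4983 − ⌊4983/11⌋ − ⌊4983/13⌋ − ⌊4983/17⌋ + ⌊4983/143⌋ + ⌊4983/187⌋ + ⌊4983/221⌋ − ⌊4983/2431⌋ = 3934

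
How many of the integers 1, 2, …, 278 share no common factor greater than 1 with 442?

Prime factors of 442: 2, 13, 17. Count integers ≤ 278 divisible by none of them.
By inclusion–exclusion: 278 − ⌊278/2⌋ − ⌊278/13⌋ − ⌊278/17⌋ + ⌊278/26⌋ + ⌊278/34⌋ + ⌊278/221⌋ − ⌊278/442⌋ = 121.

121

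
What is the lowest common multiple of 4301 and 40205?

gcd first: 40205 = 9·4301 + 1496; 4301 = 2·1496 + 1309; 1496 = 1·1309 + 187; 1309 = 7·187 + 0 → gcd = 187
lcm = 4301·40205/gcd = 172921705/187 = 924715

924715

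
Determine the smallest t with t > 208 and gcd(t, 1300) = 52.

Multiples of 52 above 208: 52·5, 52·6, … . Need the cofactor coprime to 1300/52 = 25.
Checking s = 5, 6, … the first with gcd(s, 25) = 1 is s = 6, giving 312.

312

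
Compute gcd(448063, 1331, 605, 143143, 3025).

121

gcd(448063, 1331): 448063 = 336·1331 + 847; 1331 = 1·847 + 484; 847 = 1·484 + 363; 484 = 1·363 + 121; 363 = 3·121 + 0 → 121
gcd(121, 605): 605 = 5·121 + 0 → 121
gcd(121, 143143): 143143 = 1183·121 + 0 → 121
gcd(121, 3025): 3025 = 25·121 + 0 → 121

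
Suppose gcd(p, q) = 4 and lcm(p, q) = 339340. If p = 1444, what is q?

p·q = gcd·lcm = 4·339340 = 1357360, so q = 1357360/1444 = 940.

940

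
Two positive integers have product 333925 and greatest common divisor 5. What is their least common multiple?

gcd·lcm = product, so lcm = 333925/5 = 66785.

66785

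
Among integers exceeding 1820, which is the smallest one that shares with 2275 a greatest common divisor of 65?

gcd(k, 2275) = 65 forces 65 | k; write k = 65s. Then gcd(65s, 65·35) = 65·gcd(s, 35), so need gcd(s, 35) = 1.
65s > 1820 gives s ≥ 29. The least s ≥ 29 coprime to 35 is 29, so k = 65·29 = 1885.

1885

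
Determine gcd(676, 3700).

Euclid: 3700 = 5·676 + 320; 676 = 2·320 + 36; 320 = 8·36 + 32; 36 = 1·32 + 4; 32 = 8·4 + 0. Last nonzero remainder: 4.

4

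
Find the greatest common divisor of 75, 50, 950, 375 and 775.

75 = 3 · 5²; 50 = 2 · 5²; 950 = 2 · 5² · 19; 375 = 3 · 5³; 775 = 5² · 31
gcd takes min exponent of each prime: 5² = 25

25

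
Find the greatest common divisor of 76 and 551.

19

76 = 2² · 19
551 = 19 · 29
Common: 19 = 19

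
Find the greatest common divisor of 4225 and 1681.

Euclid: 4225 = 2·1681 + 863; 1681 = 1·863 + 818; 863 = 1·818 + 45; 818 = 18·45 + 8; 45 = 5·8 + 5; 8 = 1·5 + 3; 5 = 1·3 + 2; 3 = 1·2 + 1; 2 = 2·1 + 0. Last nonzero remainder: 1.

1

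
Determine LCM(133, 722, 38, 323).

85918

133 = 7 · 19; 722 = 2 · 19²; 38 = 2 · 19; 323 = 17 · 19
lcm takes max exponent of each prime: 2 · 7 · 17 · 19² = 85918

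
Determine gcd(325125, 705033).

325125 = 3² · 5³ · 17²
705033 = 3² · 7 · 19² · 31
Common: 3² = 9

9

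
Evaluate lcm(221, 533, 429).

221 = 13 · 17; 533 = 13 · 41; 429 = 3 · 11 · 13
lcm takes max exponent of each prime: 3 · 11 · 13 · 17 · 41 = 299013

299013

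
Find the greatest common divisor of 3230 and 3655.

Euclid: 3655 = 1·3230 + 425; 3230 = 7·425 + 255; 425 = 1·255 + 170; 255 = 1·170 + 85; 170 = 2·85 + 0. Last nonzero remainder: 85.

85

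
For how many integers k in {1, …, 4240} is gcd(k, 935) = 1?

2902

935 = 5·11·17. Inclusion–exclusion on these primes:
4240 − ⌊4240/5⌋ − ⌊4240/11⌋ − ⌊4240/17⌋ + ⌊4240/55⌋ + ⌊4240/85⌋ + ⌊4240/187⌋ − ⌊4240/935⌋ = 2902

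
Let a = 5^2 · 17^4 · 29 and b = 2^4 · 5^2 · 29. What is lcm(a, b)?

968843600

max exponent per prime: 2^4 · 5^2 · 17^4 · 29 = 968843600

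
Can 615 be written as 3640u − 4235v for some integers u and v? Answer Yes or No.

No

By Bézout, 3640u − 4235v = 615 has integer solutions iff gcd(3640, 4235) | 615.
Euclid: 4235 = 1·3640 + 595; 3640 = 6·595 + 70; 595 = 8·70 + 35; 70 = 2·35 + 0. gcd = 35; 615 mod 35 = 20. No.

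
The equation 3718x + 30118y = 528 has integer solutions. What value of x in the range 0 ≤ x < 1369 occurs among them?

Reduce mod 30118: 3718x ≡ 528 (mod 30118). With g = gcd(3718, 30118) = 22 dividing 528, divide through: 169x ≡ 24 (mod 1369).
Since gcd(169, 1369) = 1, x ≡ 24·(169)⁻¹ ≡ 794 (mod 1369). Smallest non-negative: 794.

794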